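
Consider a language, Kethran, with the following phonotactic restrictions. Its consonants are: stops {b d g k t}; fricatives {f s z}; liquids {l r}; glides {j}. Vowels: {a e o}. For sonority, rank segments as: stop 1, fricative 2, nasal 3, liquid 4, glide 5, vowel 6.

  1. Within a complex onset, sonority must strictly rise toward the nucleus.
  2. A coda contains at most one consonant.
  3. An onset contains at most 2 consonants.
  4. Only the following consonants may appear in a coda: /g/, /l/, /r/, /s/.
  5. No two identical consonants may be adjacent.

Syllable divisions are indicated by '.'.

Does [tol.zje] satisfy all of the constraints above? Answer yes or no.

[tol.zje] — σ1 onset /t/, coda /l/ ok; σ2 onset /zj/ (2→5 rises), coda /∅/ ok → licit

yes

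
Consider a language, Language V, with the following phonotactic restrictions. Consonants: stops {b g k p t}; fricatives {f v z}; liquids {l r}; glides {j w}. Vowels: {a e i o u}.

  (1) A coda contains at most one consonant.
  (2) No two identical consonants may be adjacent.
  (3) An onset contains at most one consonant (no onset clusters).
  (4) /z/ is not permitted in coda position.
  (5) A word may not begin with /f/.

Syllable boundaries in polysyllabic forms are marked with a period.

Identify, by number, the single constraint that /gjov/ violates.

3

/gjov/: syllable 1 onset /gj/ has 2 consonants (> 1).
This is a violation of constraint 3: "An onset contains at most one consonant (no onset clusters)."
The remaining constraints (1, 2, 4, 5) are satisfied.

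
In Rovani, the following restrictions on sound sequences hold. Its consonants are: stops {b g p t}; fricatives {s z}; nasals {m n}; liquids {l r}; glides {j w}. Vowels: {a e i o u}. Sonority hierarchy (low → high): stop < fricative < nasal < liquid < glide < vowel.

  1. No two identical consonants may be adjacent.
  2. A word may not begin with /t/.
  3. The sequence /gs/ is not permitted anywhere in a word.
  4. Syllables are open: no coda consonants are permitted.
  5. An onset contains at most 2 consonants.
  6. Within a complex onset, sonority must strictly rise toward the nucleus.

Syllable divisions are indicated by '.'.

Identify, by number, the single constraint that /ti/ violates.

/ti/: word begins with /t/.
This is a violation of constraint 2: "A word may not begin with /t/."
The remaining constraints (1, 3, 4, 5, 6) are satisfied.

2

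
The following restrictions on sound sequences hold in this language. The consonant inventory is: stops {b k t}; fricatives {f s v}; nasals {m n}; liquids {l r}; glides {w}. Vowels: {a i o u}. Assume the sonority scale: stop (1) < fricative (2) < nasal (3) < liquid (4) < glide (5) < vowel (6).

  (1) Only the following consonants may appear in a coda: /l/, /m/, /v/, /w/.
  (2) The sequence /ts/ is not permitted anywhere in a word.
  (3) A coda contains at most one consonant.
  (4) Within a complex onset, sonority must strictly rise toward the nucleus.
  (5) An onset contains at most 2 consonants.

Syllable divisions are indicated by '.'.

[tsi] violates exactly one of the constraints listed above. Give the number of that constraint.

[tsi]: contains banned sequence /ts/.
This is a violation of constraint 2: "The sequence /ts/ is not permitted anywhere in a word."
The remaining constraints (1, 3, 4, 5) are satisfied.

2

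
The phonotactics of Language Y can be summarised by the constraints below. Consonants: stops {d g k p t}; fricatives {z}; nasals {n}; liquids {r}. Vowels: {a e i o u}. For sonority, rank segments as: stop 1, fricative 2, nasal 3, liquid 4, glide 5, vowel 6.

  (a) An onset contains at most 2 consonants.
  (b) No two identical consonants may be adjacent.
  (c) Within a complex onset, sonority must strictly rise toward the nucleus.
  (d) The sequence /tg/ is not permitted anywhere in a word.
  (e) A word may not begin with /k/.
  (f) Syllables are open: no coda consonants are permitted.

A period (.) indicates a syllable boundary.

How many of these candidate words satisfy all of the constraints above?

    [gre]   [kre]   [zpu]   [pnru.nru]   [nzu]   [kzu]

[gre] — σ1 onset /gr/ (1→4 rises), coda /∅/ ok → permitted
[kre] — violates constraint (e): word begins with /k/ → not permitted
[zpu] — violates constraint (c): syllable 1 onset /zp/: /z/ (fricative, 2) → /p/ (stop, 1) does not rise → not permitted
[pnru.nru] — violates constraint (a): syllable 1 onset /pnr/ has 3 consonants (> 2) → not permitted
[nzu] — violates constraint (c): syllable 1 onset /nz/: /n/ (nasal, 3) → /z/ (fricative, 2) does not rise → not permitted
[kzu] — violates constraint (e): word begins with /k/ → not permitted
Permitted: [gre] → 1.

1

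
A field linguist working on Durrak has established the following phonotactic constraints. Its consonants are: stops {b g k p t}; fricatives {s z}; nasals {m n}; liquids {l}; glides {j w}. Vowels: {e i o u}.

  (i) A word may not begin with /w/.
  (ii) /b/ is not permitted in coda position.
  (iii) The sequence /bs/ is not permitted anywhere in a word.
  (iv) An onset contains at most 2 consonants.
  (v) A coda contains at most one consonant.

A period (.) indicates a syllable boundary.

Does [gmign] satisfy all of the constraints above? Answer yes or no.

no

[gmign] — violates constraint (v): syllable 1 coda /gn/ has 2 consonants (> 1) → not permitted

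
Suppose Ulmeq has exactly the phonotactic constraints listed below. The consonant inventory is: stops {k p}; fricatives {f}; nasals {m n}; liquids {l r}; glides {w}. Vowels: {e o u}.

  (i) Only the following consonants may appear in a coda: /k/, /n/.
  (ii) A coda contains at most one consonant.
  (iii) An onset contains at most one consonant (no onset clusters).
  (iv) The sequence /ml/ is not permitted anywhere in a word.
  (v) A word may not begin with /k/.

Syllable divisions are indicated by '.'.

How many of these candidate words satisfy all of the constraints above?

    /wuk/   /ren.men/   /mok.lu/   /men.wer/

3

/wuk/ — σ1 onset /w/, coda /k/ ok → licit
/ren.men/ — σ1 onset /r/, coda /n/ ok; σ2 onset /m/, coda /n/ ok → licit
/mok.lu/ — σ1 onset /m/, coda /k/ ok; σ2 onset /l/, coda /∅/ ok → licit
/men.wer/ — violates constraint (i): syllable 2 coda contains /r/, which is not a licensed coda consonant → illicit
Licit: /wuk/, /ren.men/, /mok.lu/ → 3.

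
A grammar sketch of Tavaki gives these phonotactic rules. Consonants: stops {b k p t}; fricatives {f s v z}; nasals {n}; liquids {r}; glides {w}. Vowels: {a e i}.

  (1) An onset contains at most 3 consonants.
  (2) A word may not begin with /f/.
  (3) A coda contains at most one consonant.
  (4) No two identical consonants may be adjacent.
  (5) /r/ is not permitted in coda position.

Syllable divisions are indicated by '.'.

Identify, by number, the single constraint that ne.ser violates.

ne.ser: syllable 2 coda contains /r/.
This is a violation of constraint 5: "/r/ is not permitted in coda position."
The remaining constraints (1, 2, 3, 4) are satisfied.

5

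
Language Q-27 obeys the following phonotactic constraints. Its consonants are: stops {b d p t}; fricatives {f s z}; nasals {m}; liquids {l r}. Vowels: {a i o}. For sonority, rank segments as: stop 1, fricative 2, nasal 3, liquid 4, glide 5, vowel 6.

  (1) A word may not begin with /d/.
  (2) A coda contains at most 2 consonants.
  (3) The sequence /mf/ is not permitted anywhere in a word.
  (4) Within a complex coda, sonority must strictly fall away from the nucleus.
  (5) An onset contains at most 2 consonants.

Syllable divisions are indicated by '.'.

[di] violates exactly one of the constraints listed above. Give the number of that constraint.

[di]: word begins with /d/.
This is a violation of constraint 1: "A word may not begin with /d/."
The remaining constraints (2, 3, 4, 5) are satisfied.

1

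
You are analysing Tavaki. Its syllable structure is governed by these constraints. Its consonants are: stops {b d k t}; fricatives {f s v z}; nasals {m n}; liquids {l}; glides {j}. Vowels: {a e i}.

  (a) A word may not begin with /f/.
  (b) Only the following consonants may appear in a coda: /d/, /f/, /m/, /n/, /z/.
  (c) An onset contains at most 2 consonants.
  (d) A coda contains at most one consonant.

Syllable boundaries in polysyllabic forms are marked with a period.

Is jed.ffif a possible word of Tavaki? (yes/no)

yes

jed.ffif — σ1 onset /j/, coda /d/ ok; σ2 onset /ff/ (2C), coda /f/ ok → licit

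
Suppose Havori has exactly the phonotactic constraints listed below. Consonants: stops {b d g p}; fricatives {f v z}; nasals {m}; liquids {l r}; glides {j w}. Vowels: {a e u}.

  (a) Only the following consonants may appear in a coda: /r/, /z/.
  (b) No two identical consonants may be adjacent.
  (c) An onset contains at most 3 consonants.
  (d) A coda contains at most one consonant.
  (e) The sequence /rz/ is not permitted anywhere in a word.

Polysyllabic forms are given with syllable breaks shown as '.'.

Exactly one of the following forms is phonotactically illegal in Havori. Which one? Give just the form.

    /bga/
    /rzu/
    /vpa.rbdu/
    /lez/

/rzu/

/bga/ — σ1 onset /bg/ (2C), coda /∅/ ok → phonotactically legal
/rzu/ — violates constraint (e): contains banned sequence /rz/ → phonotactically illegal
/vpa.rbdu/ — σ1 onset /vp/ (2C), coda /∅/ ok; σ2 onset /rbd/ (3C), coda /∅/ ok → phonotactically legal
/lez/ — σ1 onset /l/, coda /z/ ok → phonotactically legal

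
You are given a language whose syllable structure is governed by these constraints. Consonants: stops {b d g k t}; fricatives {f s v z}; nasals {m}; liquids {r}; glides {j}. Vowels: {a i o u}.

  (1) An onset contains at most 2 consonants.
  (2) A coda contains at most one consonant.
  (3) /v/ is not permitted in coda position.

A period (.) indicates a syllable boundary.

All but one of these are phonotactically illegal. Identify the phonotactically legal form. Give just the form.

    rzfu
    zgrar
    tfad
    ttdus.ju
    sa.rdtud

tfad

rzfu — violates constraint 1: syllable 1 onset /rzf/ has 3 consonants (> 2) → phonotactically illegal
zgrar — violates constraint 1: syllable 1 onset /zgr/ has 3 consonants (> 2) → phonotactically illegal
tfad — σ1 onset /tf/ (2C), coda /d/ ok → phonotactically legal
ttdus.ju — violates constraint 1: syllable 1 onset /ttd/ has 3 consonants (> 2) → phonotactically illegal
sa.rdtud — violates constraint 1: syllable 2 onset /rdt/ has 3 consonants (> 2) → phonotactically illegal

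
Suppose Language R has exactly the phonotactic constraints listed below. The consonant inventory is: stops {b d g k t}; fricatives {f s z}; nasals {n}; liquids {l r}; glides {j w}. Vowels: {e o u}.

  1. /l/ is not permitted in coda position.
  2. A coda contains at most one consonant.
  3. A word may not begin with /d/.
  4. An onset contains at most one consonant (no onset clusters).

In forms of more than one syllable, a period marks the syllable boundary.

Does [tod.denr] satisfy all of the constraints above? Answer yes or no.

no

[tod.denr] — violates constraint 2: syllable 2 coda /nr/ has 2 consonants (> 1) → not permitted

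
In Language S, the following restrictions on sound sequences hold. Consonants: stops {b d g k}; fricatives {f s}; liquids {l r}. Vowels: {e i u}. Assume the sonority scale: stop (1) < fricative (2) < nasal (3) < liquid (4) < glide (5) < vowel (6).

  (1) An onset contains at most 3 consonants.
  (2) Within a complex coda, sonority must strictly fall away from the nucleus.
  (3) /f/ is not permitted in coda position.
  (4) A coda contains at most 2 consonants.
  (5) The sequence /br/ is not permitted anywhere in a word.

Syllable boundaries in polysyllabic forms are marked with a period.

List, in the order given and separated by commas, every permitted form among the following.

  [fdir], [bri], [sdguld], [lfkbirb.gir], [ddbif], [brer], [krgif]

[fdir], [sdguld]

[fdir] — σ1 onset /fd/ (2C), coda /r/ ok → permitted
[bri] — violates constraint 5: contains banned sequence /br/ → not permitted
[sdguld] — σ1 onset /sdg/ (3C), coda /ld/ (4→1 falls) ok → permitted
[lfkbirb.gir] — violates constraint 1: syllable 1 onset /lfkb/ has 4 consonants (> 3) → not permitted
[ddbif] — violates constraint 3: syllable 1 coda contains /f/ → not permitted
[brer] — violates constraint 5: contains banned sequence /br/ → not permitted
[krgif] — violates constraint 3: syllable 1 coda contains /f/ → not permitted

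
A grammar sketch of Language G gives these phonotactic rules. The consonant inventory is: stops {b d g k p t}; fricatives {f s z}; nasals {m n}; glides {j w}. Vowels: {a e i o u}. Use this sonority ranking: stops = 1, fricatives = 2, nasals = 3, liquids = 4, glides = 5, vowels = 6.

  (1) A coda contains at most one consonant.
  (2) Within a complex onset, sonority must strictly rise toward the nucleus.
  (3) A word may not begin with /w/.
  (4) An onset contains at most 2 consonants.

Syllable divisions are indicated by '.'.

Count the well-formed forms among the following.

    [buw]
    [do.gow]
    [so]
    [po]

4

[buw] — σ1 onset /b/, coda /w/ ok → well-formed
[do.gow] — σ1 onset /d/, coda /∅/ ok; σ2 onset /g/, coda /w/ ok → well-formed
[so] — σ1 onset /s/, coda /∅/ ok → well-formed
[po] — σ1 onset /p/, coda /∅/ ok → well-formed
Well-formed: [buw], [do.gow], [so], [po] → 4.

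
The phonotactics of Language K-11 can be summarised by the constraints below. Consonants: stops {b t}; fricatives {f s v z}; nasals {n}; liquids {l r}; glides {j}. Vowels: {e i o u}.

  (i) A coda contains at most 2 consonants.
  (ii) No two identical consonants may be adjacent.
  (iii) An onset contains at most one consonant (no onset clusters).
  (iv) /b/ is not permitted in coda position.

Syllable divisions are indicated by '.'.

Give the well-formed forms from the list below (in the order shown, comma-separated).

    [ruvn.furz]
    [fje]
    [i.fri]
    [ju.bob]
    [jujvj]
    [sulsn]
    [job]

[ruvn.furz] — σ1 onset /r/, coda /vn/ (2C) ok; σ2 onset /f/, coda /rz/ (2C) ok → well-formed
[fje] — violates constraint (iii): syllable 1 onset /fj/ has 2 consonants (> 1) → ill-formed
[i.fri] — violates constraint (iii): syllable 2 onset /fr/ has 2 consonants (> 1) → ill-formed
[ju.bob] — violates constraint (iv): syllable 2 coda contains /b/ → ill-formed
[jujvj] — violates constraint (i): syllable 1 coda /jvj/ has 3 consonants (> 2) → ill-formed
[sulsn] — violates constraint (i): syllable 1 coda /lsn/ has 3 consonants (> 2) → ill-formed
[job] — violates constraint (iv): syllable 1 coda contains /b/ → ill-formed

[ruvn.furz]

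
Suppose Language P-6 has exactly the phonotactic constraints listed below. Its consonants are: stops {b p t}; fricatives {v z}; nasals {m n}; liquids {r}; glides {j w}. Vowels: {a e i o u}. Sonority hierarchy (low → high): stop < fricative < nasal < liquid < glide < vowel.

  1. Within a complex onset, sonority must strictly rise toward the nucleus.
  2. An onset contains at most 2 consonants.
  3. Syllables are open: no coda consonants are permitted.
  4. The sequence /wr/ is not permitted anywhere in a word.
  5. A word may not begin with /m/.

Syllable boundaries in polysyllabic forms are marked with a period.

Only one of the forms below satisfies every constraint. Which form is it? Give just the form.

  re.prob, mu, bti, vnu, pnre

vnu

re.prob — violates constraint 3: syllable 2 coda /b/ has 1 consonant (> 0) → illicit
mu — violates constraint 5: word begins with /m/ → illicit
bti — violates constraint 1: syllable 1 onset /bt/: /b/ (stop, 1) → /t/ (stop, 1) does not rise → illicit
vnu — σ1 onset /vn/ (2→3 rises), coda /∅/ ok → licit
pnre — violates constraint 2: syllable 1 onset /pnr/ has 3 consonants (> 2) → illicit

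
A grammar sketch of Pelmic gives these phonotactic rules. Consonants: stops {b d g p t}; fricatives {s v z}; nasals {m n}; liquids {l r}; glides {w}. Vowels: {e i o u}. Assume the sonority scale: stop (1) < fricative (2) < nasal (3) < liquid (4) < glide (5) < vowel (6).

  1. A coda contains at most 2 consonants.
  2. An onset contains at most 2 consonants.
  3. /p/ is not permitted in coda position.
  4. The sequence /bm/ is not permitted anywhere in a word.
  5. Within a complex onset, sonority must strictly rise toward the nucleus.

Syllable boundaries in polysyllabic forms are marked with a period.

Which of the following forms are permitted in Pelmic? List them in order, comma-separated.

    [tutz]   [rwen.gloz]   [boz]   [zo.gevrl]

[tutz] — σ1 onset /t/, coda /tz/ (2C) ok → permitted
[rwen.gloz] — σ1 onset /rw/ (4→5 rises), coda /n/ ok; σ2 onset /gl/ (1→4 rises), coda /z/ ok → permitted
[boz] — σ1 onset /b/, coda /z/ ok → permitted
[zo.gevrl] — violates constraint 1: syllable 2 coda /vrl/ has 3 consonants (> 2) → not permitted

[tutz], [rwen.gloz], [boz]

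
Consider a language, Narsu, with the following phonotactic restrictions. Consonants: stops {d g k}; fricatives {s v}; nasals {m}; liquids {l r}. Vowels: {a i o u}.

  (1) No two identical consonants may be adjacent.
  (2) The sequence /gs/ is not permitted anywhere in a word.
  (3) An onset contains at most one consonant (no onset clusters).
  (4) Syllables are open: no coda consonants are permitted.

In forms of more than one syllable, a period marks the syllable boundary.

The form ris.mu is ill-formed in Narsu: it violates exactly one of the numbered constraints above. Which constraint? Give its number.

4

ris.mu: syllable 1 coda /s/ has 1 consonant (> 0).
This is a violation of constraint 4: "Syllables are open: no coda consonants are permitted."
The remaining constraints (1, 2, 3) are satisfied.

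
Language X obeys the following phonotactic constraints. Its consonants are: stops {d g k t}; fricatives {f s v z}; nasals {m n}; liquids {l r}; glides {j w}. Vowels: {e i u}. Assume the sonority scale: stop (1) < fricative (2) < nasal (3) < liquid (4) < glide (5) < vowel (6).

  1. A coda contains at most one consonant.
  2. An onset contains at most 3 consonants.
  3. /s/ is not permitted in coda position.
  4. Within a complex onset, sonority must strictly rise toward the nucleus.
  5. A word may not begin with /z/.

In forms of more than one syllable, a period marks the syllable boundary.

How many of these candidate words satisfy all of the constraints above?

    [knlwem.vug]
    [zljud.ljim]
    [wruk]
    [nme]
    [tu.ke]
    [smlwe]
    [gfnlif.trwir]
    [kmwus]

1

[knlwem.vug] — violates constraint 2: syllable 1 onset /knlw/ has 4 consonants (> 3) → illicit
[zljud.ljim] — violates constraint 5: word begins with /z/ → illicit
[wruk] — violates constraint 4: syllable 1 onset /wr/: /w/ (glide, 5) → /r/ (liquid, 4) does not rise → illicit
[nme] — violates constraint 4: syllable 1 onset /nm/: /n/ (nasal, 3) → /m/ (nasal, 3) does not rise → illicit
[tu.ke] — σ1 onset /t/, coda /∅/ ok; σ2 onset /k/, coda /∅/ ok → licit
[smlwe] — violates constraint 2: syllable 1 onset /smlw/ has 4 consonants (> 3) → illicit
[gfnlif.trwir] — violates constraint 2: syllable 1 onset /gfnl/ has 4 consonants (> 3) → illicit
[kmwus] — violates constraint 3: syllable 1 coda contains /s/ → illicit
Licit: [tu.ke] → 1.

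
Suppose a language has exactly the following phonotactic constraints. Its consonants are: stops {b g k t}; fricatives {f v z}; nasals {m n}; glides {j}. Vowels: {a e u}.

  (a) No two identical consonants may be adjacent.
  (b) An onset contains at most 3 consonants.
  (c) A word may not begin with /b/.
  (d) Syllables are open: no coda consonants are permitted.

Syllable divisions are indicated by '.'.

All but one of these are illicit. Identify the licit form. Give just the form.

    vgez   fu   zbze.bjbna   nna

vgez — violates constraint (d): syllable 1 coda /z/ has 1 consonant (> 0) → illicit
fu — σ1 onset /f/, coda /∅/ ok → licit
zbze.bjbna — violates constraint (b): syllable 2 onset /bjbn/ has 4 consonants (> 3) → illicit
nna — violates constraint (a): adjacent identical consonants /nn/ → illicit

fu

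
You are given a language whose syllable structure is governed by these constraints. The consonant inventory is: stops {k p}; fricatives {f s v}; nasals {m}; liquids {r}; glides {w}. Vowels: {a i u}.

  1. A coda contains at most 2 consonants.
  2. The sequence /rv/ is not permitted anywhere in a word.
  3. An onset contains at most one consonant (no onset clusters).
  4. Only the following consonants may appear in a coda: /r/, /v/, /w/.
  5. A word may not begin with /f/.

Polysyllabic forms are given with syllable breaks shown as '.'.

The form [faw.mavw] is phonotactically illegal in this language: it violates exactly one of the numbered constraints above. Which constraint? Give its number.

5

[faw.mavw]: word begins with /f/.
This is a violation of constraint 5: "A word may not begin with /f/."
The remaining constraints (1, 2, 3, 4) are satisfied.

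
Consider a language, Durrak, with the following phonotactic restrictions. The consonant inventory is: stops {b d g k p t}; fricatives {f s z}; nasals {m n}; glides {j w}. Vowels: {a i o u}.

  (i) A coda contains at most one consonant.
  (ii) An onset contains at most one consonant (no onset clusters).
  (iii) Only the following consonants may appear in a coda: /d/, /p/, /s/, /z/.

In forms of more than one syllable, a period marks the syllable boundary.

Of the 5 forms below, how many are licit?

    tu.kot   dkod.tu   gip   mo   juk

2

tu.kot — violates constraint (iii): syllable 2 coda contains /t/, which is not a licensed coda consonant → illicit
dkod.tu — violates constraint (ii): syllable 1 onset /dk/ has 2 consonants (> 1) → illicit
gip — σ1 onset /g/, coda /p/ ok → licit
mo — σ1 onset /m/, coda /∅/ ok → licit
juk — violates constraint (iii): syllable 1 coda contains /k/, which is not a licensed coda consonant → illicit
Licit: gip, mo → 2.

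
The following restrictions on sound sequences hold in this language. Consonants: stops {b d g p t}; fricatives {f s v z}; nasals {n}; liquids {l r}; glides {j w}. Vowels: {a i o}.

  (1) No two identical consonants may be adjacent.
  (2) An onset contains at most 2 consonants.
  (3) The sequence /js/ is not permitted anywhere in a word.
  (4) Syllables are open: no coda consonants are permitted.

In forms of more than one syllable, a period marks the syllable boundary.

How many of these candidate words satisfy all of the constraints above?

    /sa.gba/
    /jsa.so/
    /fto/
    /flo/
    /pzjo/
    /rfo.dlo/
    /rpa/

5

/sa.gba/ — σ1 onset /s/, coda /∅/ ok; σ2 onset /gb/ (2C), coda /∅/ ok → well-formed
/jsa.so/ — violates constraint 3: contains banned sequence /js/ → ill-formed
/fto/ — σ1 onset /ft/ (2C), coda /∅/ ok → well-formed
/flo/ — σ1 onset /fl/ (2C), coda /∅/ ok → well-formed
/pzjo/ — violates constraint 2: syllable 1 onset /pzj/ has 3 consonants (> 2) → ill-formed
/rfo.dlo/ — σ1 onset /rf/ (2C), coda /∅/ ok; σ2 onset /dl/ (2C), coda /∅/ ok → well-formed
/rpa/ — σ1 onset /rp/ (2C), coda /∅/ ok → well-formed
Well-formed: /sa.gba/, /fto/, /flo/, /rfo.dlo/, /rpa/ → 5.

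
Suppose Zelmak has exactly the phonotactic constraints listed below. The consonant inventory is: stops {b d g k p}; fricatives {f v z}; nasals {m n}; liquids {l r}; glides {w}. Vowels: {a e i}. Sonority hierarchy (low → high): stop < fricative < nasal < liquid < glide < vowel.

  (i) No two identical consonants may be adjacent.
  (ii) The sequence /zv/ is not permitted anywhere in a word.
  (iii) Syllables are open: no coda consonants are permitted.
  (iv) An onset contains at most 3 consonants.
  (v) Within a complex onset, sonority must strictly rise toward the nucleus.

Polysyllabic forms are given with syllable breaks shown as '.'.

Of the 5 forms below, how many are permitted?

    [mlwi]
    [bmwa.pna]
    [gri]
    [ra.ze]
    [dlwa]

5

[mlwi] — σ1 onset /mlw/ (3→4→5 rises), coda /∅/ ok → permitted
[bmwa.pna] — σ1 onset /bmw/ (1→3→5 rises), coda /∅/ ok; σ2 onset /pn/ (1→3 rises), coda /∅/ ok → permitted
[gri] — σ1 onset /gr/ (1→4 rises), coda /∅/ ok → permitted
[ra.ze] — σ1 onset /r/, coda /∅/ ok; σ2 onset /z/, coda /∅/ ok → permitted
[dlwa] — σ1 onset /dlw/ (1→4→5 rises), coda /∅/ ok → permitted
Permitted: [mlwi], [bmwa.pna], [gri], [ra.ze], [dlwa] → 5.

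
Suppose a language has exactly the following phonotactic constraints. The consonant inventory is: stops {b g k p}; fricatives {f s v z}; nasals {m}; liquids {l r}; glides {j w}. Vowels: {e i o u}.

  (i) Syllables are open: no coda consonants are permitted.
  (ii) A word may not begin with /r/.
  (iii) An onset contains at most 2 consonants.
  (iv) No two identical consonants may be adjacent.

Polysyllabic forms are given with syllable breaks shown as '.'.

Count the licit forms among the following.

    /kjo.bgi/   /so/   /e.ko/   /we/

4

/kjo.bgi/ — σ1 onset /kj/ (2C), coda /∅/ ok; σ2 onset /bg/ (2C), coda /∅/ ok → licit
/so/ — σ1 onset /s/, coda /∅/ ok → licit
/e.ko/ — σ1 onset /∅/, coda /∅/ ok; σ2 onset /k/, coda /∅/ ok → licit
/we/ — σ1 onset /w/, coda /∅/ ok → licit
Licit: /kjo.bgi/, /so/, /e.ko/, /we/ → 4.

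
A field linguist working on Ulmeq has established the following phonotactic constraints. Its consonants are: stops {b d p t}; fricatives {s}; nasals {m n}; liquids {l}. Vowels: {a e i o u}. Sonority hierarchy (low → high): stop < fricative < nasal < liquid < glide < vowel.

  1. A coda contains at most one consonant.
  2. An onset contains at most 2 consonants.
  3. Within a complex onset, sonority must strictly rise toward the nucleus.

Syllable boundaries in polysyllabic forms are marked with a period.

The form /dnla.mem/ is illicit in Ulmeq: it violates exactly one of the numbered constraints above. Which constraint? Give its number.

/dnla.mem/: syllable 1 onset /dnl/ has 3 consonants (> 2).
This is a violation of constraint 2: "An onset contains at most 2 consonants."
The remaining constraints (1, 3) are satisfied.

2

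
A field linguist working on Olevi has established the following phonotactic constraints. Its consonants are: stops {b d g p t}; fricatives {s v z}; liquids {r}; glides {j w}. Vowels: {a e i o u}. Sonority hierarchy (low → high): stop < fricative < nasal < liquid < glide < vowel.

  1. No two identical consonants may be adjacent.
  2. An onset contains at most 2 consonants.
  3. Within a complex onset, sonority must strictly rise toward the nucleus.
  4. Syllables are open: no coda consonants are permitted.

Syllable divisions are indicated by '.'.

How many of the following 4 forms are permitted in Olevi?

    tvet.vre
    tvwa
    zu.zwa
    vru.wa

tvet.vre — violates constraint 4: syllable 1 coda /t/ has 1 consonant (> 0) → not permitted
tvwa — violates constraint 2: syllable 1 onset /tvw/ has 3 consonants (> 2) → not permitted
zu.zwa — σ1 onset /z/, coda /∅/ ok; σ2 onset /zw/ (2→5 rises), coda /∅/ ok → permitted
vru.wa — σ1 onset /vr/ (2→4 rises), coda /∅/ ok; σ2 onset /w/, coda /∅/ ok → permitted
Permitted: zu.zwa, vru.wa → 2.

2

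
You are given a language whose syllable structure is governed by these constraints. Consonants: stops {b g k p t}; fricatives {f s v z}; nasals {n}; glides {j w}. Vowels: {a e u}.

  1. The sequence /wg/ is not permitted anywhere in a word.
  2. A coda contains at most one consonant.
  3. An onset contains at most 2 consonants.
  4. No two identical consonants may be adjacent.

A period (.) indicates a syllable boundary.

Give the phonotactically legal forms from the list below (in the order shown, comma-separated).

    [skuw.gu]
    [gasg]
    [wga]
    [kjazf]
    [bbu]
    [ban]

[ban]

[skuw.gu] — violates constraint 1: contains banned sequence /wg/ → phonotactically illegal
[gasg] — violates constraint 2: syllable 1 coda /sg/ has 2 consonants (> 1) → phonotactically illegal
[wga] — violates constraint 1: contains banned sequence /wg/ → phonotactically illegal
[kjazf] — violates constraint 2: syllable 1 coda /zf/ has 2 consonants (> 1) → phonotactically illegal
[bbu] — violates constraint 4: adjacent identical consonants /bb/ → phonotactically illegal
[ban] — σ1 onset /b/, coda /n/ ok → phonotactically legal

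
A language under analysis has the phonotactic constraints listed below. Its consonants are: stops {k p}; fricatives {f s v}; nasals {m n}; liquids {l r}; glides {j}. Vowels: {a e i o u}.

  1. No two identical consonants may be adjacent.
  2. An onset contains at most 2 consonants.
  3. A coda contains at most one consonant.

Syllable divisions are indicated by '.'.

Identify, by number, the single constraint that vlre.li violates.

2

vlre.li: syllable 1 onset /vlr/ has 3 consonants (> 2).
This is a violation of constraint 2: "An onset contains at most 2 consonants."
The remaining constraints (1, 3) are satisfied.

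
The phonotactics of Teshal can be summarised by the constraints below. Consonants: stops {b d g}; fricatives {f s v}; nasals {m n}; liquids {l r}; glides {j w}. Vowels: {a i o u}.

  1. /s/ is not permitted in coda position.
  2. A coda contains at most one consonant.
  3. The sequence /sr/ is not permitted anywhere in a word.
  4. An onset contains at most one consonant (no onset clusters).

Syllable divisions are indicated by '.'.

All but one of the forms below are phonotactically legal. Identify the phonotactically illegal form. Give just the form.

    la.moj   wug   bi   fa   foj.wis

la.moj — σ1 onset /l/, coda /∅/ ok; σ2 onset /m/, coda /j/ ok → phonotactically legal
wug — σ1 onset /w/, coda /g/ ok → phonotactically legal
bi — σ1 onset /b/, coda /∅/ ok → phonotactically legal
fa — σ1 onset /f/, coda /∅/ ok → phonotactically legal
foj.wis — violates constraint 1: syllable 2 coda contains /s/ → phonotactically illegal

foj.wis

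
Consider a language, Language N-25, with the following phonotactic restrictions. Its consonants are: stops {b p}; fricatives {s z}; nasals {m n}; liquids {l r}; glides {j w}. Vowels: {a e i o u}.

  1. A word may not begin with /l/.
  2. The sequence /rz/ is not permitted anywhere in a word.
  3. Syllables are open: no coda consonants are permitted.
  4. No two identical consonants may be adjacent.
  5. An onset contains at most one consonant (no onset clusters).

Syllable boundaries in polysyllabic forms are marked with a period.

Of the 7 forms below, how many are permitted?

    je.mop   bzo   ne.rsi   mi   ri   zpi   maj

2

je.mop — violates constraint 3: syllable 2 coda /p/ has 1 consonant (> 0) → not permitted
bzo — violates constraint 5: syllable 1 onset /bz/ has 2 consonants (> 1) → not permitted
ne.rsi — violates constraint 5: syllable 2 onset /rs/ has 2 consonants (> 1) → not permitted
mi — σ1 onset /m/, coda /∅/ ok → permitted
ri — σ1 onset /r/, coda /∅/ ok → permitted
zpi — violates constraint 5: syllable 1 onset /zp/ has 2 consonants (> 1) → not permitted
maj — violates constraint 3: syllable 1 coda /j/ has 1 consonant (> 0) → not permitted
Permitted: mi, ri → 2.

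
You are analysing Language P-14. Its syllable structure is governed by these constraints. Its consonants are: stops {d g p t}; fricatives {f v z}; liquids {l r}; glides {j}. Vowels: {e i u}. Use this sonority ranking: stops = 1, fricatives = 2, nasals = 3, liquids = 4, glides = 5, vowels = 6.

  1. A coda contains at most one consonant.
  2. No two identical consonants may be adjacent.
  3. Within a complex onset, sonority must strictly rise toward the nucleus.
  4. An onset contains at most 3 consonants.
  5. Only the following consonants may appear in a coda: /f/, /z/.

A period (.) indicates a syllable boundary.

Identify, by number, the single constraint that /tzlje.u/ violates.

4

/tzlje.u/: syllable 1 onset /tzlj/ has 4 consonants (> 3).
This is a violation of constraint 4: "An onset contains at most 3 consonants."
The remaining constraints (1, 2, 3, 5) are satisfied.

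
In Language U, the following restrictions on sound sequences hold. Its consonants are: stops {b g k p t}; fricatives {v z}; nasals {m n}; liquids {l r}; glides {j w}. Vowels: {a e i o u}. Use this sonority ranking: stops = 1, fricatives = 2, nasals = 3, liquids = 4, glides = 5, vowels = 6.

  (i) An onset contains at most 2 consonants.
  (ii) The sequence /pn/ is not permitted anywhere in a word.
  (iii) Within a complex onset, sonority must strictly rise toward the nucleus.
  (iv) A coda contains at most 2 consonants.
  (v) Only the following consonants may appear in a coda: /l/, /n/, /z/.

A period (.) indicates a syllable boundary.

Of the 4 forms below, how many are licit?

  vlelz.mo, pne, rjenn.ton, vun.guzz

3

vlelz.mo — σ1 onset /vl/ (2→4 rises), coda /lz/ (2C) ok; σ2 onset /m/, coda /∅/ ok → licit
pne — violates constraint (ii): contains banned sequence /pn/ → illicit
rjenn.ton — σ1 onset /rj/ (4→5 rises), coda /nn/ (2C) ok; σ2 onset /t/, coda /n/ ok → licit
vun.guzz — σ1 onset /v/, coda /n/ ok; σ2 onset /g/, coda /zz/ (2C) ok → licit
Licit: vlelz.mo, rjenn.ton, vun.guzz → 3.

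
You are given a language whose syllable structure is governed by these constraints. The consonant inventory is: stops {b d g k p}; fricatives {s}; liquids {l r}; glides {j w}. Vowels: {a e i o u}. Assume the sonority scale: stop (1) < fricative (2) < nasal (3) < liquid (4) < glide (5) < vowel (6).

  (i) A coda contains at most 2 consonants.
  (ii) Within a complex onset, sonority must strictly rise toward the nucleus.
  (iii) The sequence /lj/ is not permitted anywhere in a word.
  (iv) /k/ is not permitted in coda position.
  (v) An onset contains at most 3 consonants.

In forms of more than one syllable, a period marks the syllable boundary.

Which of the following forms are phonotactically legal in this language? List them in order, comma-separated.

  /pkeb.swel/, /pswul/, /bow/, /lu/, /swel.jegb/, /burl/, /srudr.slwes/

/pswul/, /bow/, /lu/, /burl/, /srudr.slwes/

/pkeb.swel/ — violates constraint (ii): syllable 1 onset /pk/: /p/ (stop, 1) → /k/ (stop, 1) does not rise → phonotactically illegal
/pswul/ — σ1 onset /psw/ (1→2→5 rises), coda /l/ ok → phonotactically legal
/bow/ — σ1 onset /b/, coda /w/ ok → phonotactically legal
/lu/ — σ1 onset /l/, coda /∅/ ok → phonotactically legal
/swel.jegb/ — violates constraint (iii): contains banned sequence /lj/ → phonotactically illegal
/burl/ — σ1 onset /b/, coda /rl/ (2C) ok → phonotactically legal
/srudr.slwes/ — σ1 onset /sr/ (2→4 rises), coda /dr/ (2C) ok; σ2 onset /slw/ (2→4→5 rises), coda /s/ ok → phonotactically legal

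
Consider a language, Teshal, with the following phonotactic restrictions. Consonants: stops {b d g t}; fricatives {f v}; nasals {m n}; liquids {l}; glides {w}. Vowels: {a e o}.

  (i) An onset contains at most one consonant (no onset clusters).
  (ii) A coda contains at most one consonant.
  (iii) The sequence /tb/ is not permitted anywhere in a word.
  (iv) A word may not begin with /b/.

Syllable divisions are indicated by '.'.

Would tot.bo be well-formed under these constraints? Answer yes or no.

tot.bo — violates constraint (iii): contains banned sequence /tb/ → ill-formed

no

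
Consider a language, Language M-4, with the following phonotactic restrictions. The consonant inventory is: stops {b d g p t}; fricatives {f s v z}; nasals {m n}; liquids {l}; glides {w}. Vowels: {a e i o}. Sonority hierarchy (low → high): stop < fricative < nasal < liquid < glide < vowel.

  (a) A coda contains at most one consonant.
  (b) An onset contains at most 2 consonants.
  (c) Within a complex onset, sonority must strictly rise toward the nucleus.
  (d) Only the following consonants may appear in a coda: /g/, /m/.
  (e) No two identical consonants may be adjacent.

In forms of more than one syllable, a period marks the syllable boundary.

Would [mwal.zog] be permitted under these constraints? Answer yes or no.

no

[mwal.zog] — violates constraint (d): syllable 1 coda contains /l/, which is not a licensed coda consonant → not permitted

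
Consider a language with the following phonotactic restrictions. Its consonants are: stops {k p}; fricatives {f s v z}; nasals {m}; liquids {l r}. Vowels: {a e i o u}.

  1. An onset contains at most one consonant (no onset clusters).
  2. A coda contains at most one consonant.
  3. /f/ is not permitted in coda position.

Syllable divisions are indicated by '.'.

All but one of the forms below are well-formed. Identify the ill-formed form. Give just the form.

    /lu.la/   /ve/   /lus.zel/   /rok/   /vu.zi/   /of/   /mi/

/of/

/lu.la/ — σ1 onset /l/, coda /∅/ ok; σ2 onset /l/, coda /∅/ ok → well-formed
/ve/ — σ1 onset /v/, coda /∅/ ok → well-formed
/lus.zel/ — σ1 onset /l/, coda /s/ ok; σ2 onset /z/, coda /l/ ok → well-formed
/rok/ — σ1 onset /r/, coda /k/ ok → well-formed
/vu.zi/ — σ1 onset /v/, coda /∅/ ok; σ2 onset /z/, coda /∅/ ok → well-formed
/of/ — violates constraint 3: syllable 1 coda contains /f/ → ill-formed
/mi/ — σ1 onset /m/, coda /∅/ ok → well-formed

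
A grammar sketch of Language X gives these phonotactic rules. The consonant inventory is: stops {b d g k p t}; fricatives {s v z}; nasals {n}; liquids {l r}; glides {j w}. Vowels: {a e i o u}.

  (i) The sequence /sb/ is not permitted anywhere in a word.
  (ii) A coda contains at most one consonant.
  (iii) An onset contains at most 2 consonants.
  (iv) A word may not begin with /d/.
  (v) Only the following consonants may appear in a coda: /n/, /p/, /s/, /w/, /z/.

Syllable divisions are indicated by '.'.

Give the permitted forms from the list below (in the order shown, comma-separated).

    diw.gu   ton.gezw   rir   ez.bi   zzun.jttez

diw.gu — violates constraint (iv): word begins with /d/ → not permitted
ton.gezw — violates constraint (ii): syllable 2 coda /zw/ has 2 consonants (> 1) → not permitted
rir — violates constraint (v): syllable 1 coda contains /r/, which is not a licensed coda consonant → not permitted
ez.bi — σ1 onset /∅/, coda /z/ ok; σ2 onset /b/, coda /∅/ ok → permitted
zzun.jttez — violates constraint (iii): syllable 2 onset /jtt/ has 3 consonants (> 2) → not permitted

ez.bi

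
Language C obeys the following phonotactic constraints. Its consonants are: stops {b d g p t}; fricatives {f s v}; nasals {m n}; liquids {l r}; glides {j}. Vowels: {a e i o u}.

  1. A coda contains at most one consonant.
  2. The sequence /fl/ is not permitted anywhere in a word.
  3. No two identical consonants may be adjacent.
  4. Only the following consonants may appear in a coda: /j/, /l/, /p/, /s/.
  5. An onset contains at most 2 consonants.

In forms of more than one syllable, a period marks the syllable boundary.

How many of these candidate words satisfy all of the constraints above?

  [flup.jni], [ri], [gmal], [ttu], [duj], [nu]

[flup.jni] — violates constraint 2: contains banned sequence /fl/ → phonotactically illegal
[ri] — σ1 onset /r/, coda /∅/ ok → phonotactically legal
[gmal] — σ1 onset /gm/ (2C), coda /l/ ok → phonotactically legal
[ttu] — violates constraint 3: adjacent identical consonants /tt/ → phonotactically illegal
[duj] — σ1 onset /d/, coda /j/ ok → phonotactically legal
[nu] — σ1 onset /n/, coda /∅/ ok → phonotactically legal
Phonotactically legal: [ri], [gmal], [duj], [nu] → 4.

4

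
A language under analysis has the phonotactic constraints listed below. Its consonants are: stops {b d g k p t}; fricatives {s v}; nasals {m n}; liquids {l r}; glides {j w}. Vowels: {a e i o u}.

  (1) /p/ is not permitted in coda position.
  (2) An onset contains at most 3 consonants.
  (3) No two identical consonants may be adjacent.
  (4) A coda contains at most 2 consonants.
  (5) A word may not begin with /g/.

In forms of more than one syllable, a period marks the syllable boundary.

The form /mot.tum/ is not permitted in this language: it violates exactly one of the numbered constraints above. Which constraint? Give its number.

/mot.tum/: adjacent identical consonants /tt/.
This is a violation of constraint 3: "No two identical consonants may be adjacent."
The remaining constraints (1, 2, 4, 5) are satisfied.

3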